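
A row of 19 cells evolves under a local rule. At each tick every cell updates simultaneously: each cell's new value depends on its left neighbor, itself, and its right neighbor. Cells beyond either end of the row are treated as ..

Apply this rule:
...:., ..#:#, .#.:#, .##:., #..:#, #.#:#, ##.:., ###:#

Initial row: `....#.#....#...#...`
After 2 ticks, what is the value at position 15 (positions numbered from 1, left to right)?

tick 1: ...#####..###.###..
tick 2: ..#.###.##.#.#.#.#.
position 15 holds .

.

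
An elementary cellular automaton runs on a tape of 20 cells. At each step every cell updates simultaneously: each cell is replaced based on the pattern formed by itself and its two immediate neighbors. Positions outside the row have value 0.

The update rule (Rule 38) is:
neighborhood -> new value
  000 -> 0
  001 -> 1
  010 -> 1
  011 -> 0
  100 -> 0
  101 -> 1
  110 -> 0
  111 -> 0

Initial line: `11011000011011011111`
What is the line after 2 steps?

01100001101101100000

step 1: 00100000100100100000
step 2: 01100001101101100000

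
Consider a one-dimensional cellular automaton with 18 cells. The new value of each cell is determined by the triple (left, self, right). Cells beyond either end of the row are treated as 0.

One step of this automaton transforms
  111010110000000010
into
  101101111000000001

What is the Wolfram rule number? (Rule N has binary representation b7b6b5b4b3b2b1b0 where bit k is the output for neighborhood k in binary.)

position 1: 111 → 0  (bit 7 = 0)
position 2: 110 → 1  (bit 6 = 1)
position 3: 101 → 1  (bit 5 = 1)
position 8: 100 → 1  (bit 4 = 1)
position 0: 011 → 1  (bit 3 = 1)
position 4: 010 → 0  (bit 2 = 0)
position 15: 001 → 0  (bit 1 = 0)
position 9: 000 → 0  (bit 0 = 0)
bits b7..b0 = 01111000 = 120

120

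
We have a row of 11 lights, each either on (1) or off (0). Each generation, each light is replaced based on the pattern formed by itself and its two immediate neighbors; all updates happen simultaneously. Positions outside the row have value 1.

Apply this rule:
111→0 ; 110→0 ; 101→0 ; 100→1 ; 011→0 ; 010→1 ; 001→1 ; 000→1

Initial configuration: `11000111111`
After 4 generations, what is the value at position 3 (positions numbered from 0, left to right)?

0

generation 1: 00111000000
generation 2: 11000111111  (repeats generation 0; period 2)
generation 4: 11000111111
position 3 holds 0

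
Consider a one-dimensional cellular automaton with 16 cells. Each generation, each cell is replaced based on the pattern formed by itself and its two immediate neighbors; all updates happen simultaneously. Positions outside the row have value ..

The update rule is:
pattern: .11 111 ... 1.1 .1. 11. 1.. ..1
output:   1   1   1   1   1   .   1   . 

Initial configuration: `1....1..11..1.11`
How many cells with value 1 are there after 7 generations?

12

1111.11.1.1.111.
111.11.1111111.1
11.11.1111111.11
1.11.1111111.11.
111.1111111.11.1
11.1111111.11.11
1.1111111.11.11.
count of 1: 12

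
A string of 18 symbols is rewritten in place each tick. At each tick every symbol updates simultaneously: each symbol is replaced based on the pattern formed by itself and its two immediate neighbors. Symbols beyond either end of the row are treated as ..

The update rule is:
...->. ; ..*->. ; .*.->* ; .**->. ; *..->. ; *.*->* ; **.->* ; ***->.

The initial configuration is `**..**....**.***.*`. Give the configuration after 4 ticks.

.*...*......*....*

tick 1: .*...*.....**..***
tick 2: .*...*......*....*
tick 3: .*...*......*....*  (fixed point — unchanged through tick 4)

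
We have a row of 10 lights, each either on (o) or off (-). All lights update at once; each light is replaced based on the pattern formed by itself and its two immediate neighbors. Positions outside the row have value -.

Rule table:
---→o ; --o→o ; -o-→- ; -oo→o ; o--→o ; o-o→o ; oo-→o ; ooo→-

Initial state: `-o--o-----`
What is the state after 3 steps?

oo---oooo-

o-oo-ooooo
-ooooo---o
oo---oooo-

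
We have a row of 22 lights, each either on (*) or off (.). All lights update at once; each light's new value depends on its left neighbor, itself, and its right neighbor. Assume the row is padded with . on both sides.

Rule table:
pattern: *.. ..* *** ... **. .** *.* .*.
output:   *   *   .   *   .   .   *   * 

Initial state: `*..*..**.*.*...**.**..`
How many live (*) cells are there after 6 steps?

******..*******..*..**
......**.......*****..
******..*******.....**
......**.......*****..  (repeats step 2; period 2)
step 6: ......**.......*****..
count of *: 7

7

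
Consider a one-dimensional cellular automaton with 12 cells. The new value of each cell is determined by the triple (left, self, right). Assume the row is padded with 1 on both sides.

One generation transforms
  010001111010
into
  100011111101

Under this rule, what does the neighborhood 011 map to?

1

At position 5 the neighborhood is 011; the next row has 1 there.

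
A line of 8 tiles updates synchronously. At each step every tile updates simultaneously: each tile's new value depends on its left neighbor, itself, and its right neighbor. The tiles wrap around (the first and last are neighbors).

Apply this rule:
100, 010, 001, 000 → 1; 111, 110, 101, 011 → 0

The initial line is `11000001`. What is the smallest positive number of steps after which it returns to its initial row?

step 1: 00111110
step 2: 11000001

2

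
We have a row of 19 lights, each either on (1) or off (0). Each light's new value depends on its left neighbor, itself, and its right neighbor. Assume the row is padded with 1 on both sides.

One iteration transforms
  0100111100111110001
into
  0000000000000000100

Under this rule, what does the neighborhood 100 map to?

At position 2 the neighborhood is 100; the next row has 0 there.

0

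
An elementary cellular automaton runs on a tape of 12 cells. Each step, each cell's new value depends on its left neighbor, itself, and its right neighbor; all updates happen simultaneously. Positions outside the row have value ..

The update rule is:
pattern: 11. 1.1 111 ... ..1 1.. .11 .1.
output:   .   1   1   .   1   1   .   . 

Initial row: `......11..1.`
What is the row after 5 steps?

step 1: .....1..11.1
step 2: ....1.11..1.
step 3: ...1.1..11.1
step 4: ..1.1.11..1.
step 5: .1.1.1..11.1

.1.1.1..11.1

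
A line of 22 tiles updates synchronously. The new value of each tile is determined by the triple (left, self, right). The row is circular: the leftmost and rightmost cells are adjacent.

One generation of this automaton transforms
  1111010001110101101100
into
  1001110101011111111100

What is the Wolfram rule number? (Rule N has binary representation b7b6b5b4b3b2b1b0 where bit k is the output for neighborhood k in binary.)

position 1: 111 → 0  (bit 7 = 0)
position 3: 110 → 1  (bit 6 = 1)
position 4: 101 → 1  (bit 5 = 1)
position 6: 100 → 0  (bit 4 = 0)
position 0: 011 → 1  (bit 3 = 1)
position 5: 010 → 1  (bit 2 = 1)
position 8: 001 → 0  (bit 1 = 0)
position 7: 000 → 1  (bit 0 = 1)
bits b7..b0 = 01101101 = 109

109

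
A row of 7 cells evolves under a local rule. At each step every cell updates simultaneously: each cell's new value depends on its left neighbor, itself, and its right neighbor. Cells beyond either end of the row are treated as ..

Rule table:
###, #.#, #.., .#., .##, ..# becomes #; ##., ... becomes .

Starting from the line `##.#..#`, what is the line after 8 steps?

#.#####
######.
#####.#
####.##
###.##.
##.##.#
#.##.##
###.##.

###.##.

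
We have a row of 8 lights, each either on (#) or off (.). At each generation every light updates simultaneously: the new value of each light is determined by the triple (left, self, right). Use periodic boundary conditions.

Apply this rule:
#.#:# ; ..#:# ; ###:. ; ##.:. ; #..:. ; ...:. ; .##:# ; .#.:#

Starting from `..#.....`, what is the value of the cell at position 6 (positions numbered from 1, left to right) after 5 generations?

#

.##.....
##......
#......#
......##
.....##.
position 6 holds #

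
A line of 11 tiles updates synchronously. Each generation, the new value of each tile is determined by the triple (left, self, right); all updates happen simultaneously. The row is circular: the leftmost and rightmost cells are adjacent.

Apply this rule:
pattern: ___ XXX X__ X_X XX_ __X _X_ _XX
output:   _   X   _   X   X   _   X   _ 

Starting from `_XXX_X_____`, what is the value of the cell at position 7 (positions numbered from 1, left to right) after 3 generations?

_

__XXXX_____
___XXX_____
____XX_____
position 7 holds _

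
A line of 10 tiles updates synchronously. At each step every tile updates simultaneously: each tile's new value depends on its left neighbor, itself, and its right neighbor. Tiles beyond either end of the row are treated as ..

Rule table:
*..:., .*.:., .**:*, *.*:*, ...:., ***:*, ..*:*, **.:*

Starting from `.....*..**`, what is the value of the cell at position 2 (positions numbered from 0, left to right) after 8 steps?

....*..***
...*..****
..*..*****
.*..******
*..*******
..********
.*********
**********
position 2 holds *

*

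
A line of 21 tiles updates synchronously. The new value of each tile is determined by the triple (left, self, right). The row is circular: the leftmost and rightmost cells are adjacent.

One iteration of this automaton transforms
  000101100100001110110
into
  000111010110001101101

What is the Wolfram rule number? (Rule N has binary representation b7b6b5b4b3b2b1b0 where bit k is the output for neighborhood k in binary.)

position 15: 111 → 1  (bit 7 = 1)
position 6: 110 → 0  (bit 6 = 0)
position 4: 101 → 1  (bit 5 = 1)
position 7: 100 → 1  (bit 4 = 1)
position 5: 011 → 1  (bit 3 = 1)
position 3: 010 → 1  (bit 2 = 1)
position 2: 001 → 0  (bit 1 = 0)
position 0: 000 → 0  (bit 0 = 0)
bits b7..b0 = 10111100 = 188

188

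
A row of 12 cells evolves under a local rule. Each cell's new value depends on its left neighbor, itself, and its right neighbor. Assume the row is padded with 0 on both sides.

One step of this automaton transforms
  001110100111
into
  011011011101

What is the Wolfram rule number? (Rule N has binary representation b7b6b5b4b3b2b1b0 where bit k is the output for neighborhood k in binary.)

122

position 3: 111 → 0  (bit 7 = 0)
position 4: 110 → 1  (bit 6 = 1)
position 5: 101 → 1  (bit 5 = 1)
position 7: 100 → 1  (bit 4 = 1)
position 2: 011 → 1  (bit 3 = 1)
position 6: 010 → 0  (bit 2 = 0)
position 1: 001 → 1  (bit 1 = 1)
position 0: 000 → 0  (bit 0 = 0)
bits b7..b0 = 01111010 = 122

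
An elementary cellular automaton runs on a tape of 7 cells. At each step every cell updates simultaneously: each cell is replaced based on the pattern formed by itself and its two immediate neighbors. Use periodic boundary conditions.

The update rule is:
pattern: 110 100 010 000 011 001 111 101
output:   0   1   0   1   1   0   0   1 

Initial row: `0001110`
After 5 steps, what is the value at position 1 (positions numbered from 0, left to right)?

0

1101001
0010101
1001010
0100101
1010010
position 1 holds 0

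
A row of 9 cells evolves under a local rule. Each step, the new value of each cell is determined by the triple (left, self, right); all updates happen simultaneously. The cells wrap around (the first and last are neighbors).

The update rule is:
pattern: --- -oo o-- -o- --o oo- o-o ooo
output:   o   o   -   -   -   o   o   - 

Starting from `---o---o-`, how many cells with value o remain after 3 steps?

oo---o---
oo-o---o-
ooo--o--o
count of o: 5

5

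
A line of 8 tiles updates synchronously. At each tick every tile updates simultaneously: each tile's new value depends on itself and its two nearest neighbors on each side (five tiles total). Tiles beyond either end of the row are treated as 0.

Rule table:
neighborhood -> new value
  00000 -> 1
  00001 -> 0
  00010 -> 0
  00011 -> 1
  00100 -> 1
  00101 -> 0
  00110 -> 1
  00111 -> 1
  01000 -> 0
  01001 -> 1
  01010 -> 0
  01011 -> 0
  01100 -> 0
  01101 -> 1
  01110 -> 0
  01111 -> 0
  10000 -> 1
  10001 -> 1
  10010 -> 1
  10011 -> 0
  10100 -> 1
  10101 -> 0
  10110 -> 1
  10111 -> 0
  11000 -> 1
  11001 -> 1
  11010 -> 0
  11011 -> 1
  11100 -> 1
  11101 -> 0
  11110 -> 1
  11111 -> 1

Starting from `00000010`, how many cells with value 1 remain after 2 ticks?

11110010
10111110
count of 1: 6

6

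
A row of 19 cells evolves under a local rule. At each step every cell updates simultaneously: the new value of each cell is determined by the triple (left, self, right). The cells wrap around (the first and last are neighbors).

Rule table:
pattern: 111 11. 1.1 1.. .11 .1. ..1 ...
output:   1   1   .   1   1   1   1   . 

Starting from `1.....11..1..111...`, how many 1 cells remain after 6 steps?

17

step 1: 11...111111111111.1
step 2: 111.1111111111111.1
step 3: 111.1111111111111.1  (fixed point — unchanged through step 6)
count of 1: 17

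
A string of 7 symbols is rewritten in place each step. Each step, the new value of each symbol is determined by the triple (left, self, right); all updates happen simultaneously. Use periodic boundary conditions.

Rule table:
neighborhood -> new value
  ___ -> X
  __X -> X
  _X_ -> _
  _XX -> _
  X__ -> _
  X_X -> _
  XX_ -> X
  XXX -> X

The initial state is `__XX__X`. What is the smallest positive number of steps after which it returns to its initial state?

7

step 1: _X_X_X_
step 2: X______
step 3: __XXXXX
step 4: _X_XXXX
step 5: ____XXX
step 6: _XXX_XX
step 7: __XX__X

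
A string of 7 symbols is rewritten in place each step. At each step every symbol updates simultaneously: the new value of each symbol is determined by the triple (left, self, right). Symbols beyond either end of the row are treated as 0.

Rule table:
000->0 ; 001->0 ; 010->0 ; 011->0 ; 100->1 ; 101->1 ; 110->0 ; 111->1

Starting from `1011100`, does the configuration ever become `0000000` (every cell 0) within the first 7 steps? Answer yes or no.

yes

step 1: 0101010
step 2: 0010101
step 3: 0001010
step 4: 0000101
step 5: 0000010
step 6: 0000001
step 7: 0000000
all cells are 0 at step 7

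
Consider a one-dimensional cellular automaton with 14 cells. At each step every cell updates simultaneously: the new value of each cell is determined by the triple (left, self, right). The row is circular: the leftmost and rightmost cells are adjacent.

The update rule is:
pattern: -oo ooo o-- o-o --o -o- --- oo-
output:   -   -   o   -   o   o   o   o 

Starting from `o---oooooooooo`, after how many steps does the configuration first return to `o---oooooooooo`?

oooo----------
---ooooooooooo
ooo----------o
--ooooooooooo-
oo----------oo
-ooooooooooo--
o----------ooo
ooooooooooo---
----------oooo
oooooooooo---o
---------oooo-
ooooooooo---oo
--------oooo--
oooooooo---ooo
-------oooo---
ooooooo---oooo
------oooo----
oooooo---ooooo
-----oooo-----
ooooo---oooooo
----oooo------
oooo---ooooooo
---oooo-------
ooo---oooooooo
--oooo--------
oo---ooooooooo
-oooo---------
o---oooooooooo

28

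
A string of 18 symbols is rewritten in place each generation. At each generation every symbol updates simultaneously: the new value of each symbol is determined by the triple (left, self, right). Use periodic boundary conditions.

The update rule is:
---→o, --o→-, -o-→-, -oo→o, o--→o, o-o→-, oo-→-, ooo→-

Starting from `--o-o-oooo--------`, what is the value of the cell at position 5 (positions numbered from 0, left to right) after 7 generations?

o-----o---oooooooo
-oooo--oo-o-------
-o---o-o---ooooooo
--oo----oo-o------
o-o-ooo-o---oooooo
----o----oo-o-----
ooo--ooo-o---ooooo
position 5 holds o

o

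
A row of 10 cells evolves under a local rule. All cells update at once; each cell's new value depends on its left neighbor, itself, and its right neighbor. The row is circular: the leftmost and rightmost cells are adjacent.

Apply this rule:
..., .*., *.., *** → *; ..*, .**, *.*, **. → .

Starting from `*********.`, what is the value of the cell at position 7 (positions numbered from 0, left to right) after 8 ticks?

.*******..
..*****.**
*..***....
**..*.***.
..*.*..*..
*.*.**.***
..*.....**
*.*****...
position 7 holds .

.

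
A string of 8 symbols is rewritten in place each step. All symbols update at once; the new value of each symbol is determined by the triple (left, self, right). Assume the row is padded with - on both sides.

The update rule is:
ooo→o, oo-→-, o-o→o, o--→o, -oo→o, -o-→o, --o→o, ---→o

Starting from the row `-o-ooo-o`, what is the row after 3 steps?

ooooo-oo
oooo-oo-
ooo-oo-o

ooo-oo-o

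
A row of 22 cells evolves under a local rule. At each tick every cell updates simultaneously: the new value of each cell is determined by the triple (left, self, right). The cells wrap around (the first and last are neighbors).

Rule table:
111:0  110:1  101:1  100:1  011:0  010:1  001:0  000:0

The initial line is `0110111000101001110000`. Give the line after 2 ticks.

0011001100111100011000
0001100110000110001100

0001100110000110001100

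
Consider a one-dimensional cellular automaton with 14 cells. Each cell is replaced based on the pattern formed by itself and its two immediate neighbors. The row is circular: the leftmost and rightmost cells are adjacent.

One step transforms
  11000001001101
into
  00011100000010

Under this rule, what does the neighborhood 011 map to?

0

At position 10 the neighborhood is 011; the next row has 0 there.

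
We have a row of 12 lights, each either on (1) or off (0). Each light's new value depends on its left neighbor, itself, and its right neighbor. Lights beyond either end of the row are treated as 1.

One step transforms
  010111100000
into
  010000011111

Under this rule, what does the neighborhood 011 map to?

At position 3 the neighborhood is 011; the next row has 0 there.

0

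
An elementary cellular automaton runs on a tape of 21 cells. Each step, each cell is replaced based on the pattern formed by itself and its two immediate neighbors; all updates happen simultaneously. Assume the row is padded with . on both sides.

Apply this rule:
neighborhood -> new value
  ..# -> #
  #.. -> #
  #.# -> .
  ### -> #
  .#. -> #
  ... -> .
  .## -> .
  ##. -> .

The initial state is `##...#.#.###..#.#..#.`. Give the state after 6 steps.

#.###..##.####.#..#.#

..#.##.#..#.###.#####
.##....####..#...###.
#..#..#.##.####.#.#.#
#######.....##..#.#.#
.#####.#...#..###.#.#
#.###..##.####.#..#.#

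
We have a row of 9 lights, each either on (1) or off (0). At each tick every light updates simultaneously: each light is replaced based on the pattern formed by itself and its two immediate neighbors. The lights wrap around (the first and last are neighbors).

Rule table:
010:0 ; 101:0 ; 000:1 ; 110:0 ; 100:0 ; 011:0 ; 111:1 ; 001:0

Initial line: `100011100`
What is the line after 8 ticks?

tick 1: 001001000
tick 2: 100000011
tick 3: 001111001
tick 4: 000110000
tick 5: 110000111
tick 6: 100110011
tick 7: 000000001
tick 8: 011111100

011111100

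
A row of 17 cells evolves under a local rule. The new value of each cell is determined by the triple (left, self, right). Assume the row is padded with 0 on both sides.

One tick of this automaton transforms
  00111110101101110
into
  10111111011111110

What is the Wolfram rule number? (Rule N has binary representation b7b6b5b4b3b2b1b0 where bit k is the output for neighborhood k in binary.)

233

position 3: 111 → 1  (bit 7 = 1)
position 6: 110 → 1  (bit 6 = 1)
position 7: 101 → 1  (bit 5 = 1)
position 16: 100 → 0  (bit 4 = 0)
position 2: 011 → 1  (bit 3 = 1)
position 8: 010 → 0  (bit 2 = 0)
position 1: 001 → 0  (bit 1 = 0)
position 0: 000 → 1  (bit 0 = 1)
bits b7..b0 = 11101001 = 233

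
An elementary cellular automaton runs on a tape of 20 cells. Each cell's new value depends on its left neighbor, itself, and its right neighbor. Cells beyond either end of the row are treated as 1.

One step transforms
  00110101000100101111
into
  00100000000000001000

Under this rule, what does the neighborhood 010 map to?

0

At position 5 the neighborhood is 010; the next row has 0 there.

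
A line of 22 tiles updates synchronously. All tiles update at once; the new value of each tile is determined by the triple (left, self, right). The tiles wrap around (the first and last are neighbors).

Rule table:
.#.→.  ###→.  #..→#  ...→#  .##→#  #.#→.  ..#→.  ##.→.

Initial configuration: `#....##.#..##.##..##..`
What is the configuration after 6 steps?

step 1: .###.#...#.#..#.#.#.#.
step 2: .#....##....#........#
step 3: ..###.#.###..#######..
step 4: #.#.....#..#.#......##
step 5: ...####..#....#####.#.
step 6: ##.#...#..###.#......#

##.#...#..###.#......#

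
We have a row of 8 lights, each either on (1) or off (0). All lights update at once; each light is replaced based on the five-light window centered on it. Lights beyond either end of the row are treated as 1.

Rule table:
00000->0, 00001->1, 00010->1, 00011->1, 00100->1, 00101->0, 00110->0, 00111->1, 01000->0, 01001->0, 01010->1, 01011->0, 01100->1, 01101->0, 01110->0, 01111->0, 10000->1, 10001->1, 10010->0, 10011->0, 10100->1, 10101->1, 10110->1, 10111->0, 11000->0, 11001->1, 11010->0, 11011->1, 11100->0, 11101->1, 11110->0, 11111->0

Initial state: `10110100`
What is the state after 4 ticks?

11100100
00010100
01101100
11011110

11011110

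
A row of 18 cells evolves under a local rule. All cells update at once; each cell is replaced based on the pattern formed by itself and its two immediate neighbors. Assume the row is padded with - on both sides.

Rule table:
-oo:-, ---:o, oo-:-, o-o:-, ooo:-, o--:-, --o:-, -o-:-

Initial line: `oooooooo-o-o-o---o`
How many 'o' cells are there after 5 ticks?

---------------o--
oooooooooooooo---o
---------------o--  (repeats tick 1; period 2)
tick 5: ---------------o--
count of o: 1

1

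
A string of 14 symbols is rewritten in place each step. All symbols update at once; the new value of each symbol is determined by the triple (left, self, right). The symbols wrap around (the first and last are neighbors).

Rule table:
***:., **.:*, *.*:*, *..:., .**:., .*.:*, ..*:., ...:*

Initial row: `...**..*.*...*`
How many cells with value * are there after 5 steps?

7

.*..*..***.*.*
**..*....*****
.*..*.**......
.*..**.*.*****
**...****....*
count of *: 7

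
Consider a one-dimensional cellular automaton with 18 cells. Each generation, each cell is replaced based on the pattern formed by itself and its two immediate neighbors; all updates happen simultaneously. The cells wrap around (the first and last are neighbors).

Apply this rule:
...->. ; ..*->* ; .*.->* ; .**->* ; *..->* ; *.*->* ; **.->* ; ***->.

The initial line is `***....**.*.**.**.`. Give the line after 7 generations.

*.**..************
*******...........
*.....**.........*
**...****.......**
.**.**..**.....**.
***********...****
..........**.**...

..........**.**...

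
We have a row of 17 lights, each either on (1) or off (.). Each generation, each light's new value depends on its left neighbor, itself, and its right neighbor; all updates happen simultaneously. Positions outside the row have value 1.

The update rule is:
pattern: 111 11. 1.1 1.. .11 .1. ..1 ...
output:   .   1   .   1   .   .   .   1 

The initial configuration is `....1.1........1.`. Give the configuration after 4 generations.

111....1111111...
..1111.......111.
1....1111111...1.
1111.......111...

1111.......111...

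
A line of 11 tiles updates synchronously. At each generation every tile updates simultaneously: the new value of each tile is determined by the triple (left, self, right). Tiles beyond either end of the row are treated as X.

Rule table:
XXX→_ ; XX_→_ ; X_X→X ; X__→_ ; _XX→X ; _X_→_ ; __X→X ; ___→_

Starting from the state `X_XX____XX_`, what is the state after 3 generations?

_XX____XX_X
XX____XX_XX
_____XX_XX_

_____XX_XX_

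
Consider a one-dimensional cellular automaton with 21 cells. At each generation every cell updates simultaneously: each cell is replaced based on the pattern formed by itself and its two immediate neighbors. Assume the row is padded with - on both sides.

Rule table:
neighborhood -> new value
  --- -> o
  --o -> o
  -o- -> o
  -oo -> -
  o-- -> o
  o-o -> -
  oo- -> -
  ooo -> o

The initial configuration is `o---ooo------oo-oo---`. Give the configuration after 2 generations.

generation 1: oooo-o-oooooo-----ooo
generation 2: -oo--o--oooo-ooooo-o-

-oo--o--oooo-ooooo-o-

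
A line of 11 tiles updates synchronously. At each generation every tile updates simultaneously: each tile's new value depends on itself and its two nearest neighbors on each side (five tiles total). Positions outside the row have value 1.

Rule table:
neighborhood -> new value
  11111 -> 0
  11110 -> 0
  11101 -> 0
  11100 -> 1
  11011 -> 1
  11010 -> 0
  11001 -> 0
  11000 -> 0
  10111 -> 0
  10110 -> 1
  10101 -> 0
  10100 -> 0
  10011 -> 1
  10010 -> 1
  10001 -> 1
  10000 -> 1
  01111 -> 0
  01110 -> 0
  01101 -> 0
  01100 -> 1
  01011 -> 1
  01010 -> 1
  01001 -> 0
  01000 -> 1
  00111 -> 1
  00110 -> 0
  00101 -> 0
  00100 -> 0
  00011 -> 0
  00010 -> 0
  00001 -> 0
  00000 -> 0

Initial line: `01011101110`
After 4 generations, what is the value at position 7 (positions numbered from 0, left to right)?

generation 1: 00100010001
generation 2: 01011001101
generation 3: 00111010010
generation 4: 01100000101
position 7 holds 0

0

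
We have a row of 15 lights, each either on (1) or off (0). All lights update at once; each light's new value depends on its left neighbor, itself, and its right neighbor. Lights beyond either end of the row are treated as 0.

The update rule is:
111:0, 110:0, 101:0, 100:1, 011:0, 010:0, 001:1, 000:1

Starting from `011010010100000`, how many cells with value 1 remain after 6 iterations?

100001100011111
011110011100000
100001100011111  (repeats iteration 1; period 2)
iteration 6: 011110011100000
count of 1: 7

7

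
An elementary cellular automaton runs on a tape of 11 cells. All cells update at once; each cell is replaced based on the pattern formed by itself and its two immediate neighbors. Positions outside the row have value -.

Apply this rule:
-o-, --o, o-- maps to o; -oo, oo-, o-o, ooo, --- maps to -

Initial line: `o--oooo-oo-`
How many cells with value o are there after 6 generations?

3

ooo-------o
---o-----oo
--ooo---o--
-o---o-ooo-
ooo-oo----o
------o--oo
count of o: 3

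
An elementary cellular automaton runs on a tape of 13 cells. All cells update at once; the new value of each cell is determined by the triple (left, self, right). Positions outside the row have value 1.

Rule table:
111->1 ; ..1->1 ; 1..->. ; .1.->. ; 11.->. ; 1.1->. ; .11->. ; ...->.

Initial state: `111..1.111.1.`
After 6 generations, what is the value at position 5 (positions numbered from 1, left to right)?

11..1...1....
1..1...1....1
..1...1....1.
.1...1....1..
....1....1..1
...1....1..1.
position 5 holds .

.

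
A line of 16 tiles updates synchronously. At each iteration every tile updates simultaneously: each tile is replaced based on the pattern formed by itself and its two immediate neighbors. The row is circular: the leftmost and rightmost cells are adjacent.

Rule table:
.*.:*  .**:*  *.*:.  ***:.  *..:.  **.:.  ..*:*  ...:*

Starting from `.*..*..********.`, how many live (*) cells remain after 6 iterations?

10

**.**.**........
*..*..*..*******
..**.**.**......
***..*..*..*****
....**.**.**....
*****..*..*..***
count of *: 10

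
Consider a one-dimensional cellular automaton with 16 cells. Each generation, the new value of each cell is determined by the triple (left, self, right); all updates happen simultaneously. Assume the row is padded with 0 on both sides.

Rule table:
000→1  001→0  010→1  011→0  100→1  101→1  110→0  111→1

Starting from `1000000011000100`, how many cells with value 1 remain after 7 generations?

10

1111111000110111
0111110110001010
0011101001101111
1001011100010110
1101101011011001
0010011100100101
1011001010110111
count of 1: 10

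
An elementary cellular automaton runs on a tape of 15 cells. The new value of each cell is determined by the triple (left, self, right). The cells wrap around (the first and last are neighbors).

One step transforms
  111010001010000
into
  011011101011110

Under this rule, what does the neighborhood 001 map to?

At position 7 the neighborhood is 001; the next row has 0 there.

0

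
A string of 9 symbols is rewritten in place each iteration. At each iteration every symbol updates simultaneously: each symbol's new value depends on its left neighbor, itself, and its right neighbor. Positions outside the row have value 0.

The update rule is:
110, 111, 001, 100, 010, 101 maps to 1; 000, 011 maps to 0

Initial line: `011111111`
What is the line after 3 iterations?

101111111
110111111
011011111

011011111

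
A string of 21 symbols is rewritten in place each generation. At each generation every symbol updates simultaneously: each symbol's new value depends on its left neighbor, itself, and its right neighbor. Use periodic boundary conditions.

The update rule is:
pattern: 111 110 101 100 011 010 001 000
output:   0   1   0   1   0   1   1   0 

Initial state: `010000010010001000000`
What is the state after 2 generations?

generation 1: 111000111111011100000
generation 2: 001101000001000110001

001101000001000110001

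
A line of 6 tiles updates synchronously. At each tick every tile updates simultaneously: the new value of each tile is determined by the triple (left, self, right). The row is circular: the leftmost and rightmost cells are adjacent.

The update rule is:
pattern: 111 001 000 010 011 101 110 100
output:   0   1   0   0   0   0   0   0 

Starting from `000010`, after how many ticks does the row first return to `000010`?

000100
001000
010000
100000
000001
000010

6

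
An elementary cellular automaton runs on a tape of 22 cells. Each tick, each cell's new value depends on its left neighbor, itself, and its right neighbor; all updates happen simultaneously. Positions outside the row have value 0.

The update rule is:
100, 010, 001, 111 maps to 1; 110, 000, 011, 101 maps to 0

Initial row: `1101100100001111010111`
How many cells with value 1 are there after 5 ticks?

13

0000011110010110010010
0000101101110001111111
0001100000101010111110
0010010001101010011101
0111111010001011101001
count of 1: 13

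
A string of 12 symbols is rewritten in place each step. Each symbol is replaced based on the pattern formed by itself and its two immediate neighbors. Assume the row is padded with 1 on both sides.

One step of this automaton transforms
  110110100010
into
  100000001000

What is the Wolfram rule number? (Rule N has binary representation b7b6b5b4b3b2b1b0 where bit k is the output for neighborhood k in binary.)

129

position 0: 111 → 1  (bit 7 = 1)
position 1: 110 → 0  (bit 6 = 0)
position 2: 101 → 0  (bit 5 = 0)
position 7: 100 → 0  (bit 4 = 0)
position 3: 011 → 0  (bit 3 = 0)
position 6: 010 → 0  (bit 2 = 0)
position 9: 001 → 0  (bit 1 = 0)
position 8: 000 → 1  (bit 0 = 1)
bits b7..b0 = 10000001 = 129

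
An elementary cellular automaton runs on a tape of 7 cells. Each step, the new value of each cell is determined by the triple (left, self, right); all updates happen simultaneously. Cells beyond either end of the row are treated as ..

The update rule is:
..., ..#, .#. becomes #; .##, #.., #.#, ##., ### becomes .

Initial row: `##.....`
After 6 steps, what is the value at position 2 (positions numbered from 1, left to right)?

#

...####
###....
....###
####...
.....##
#####..
position 2 holds #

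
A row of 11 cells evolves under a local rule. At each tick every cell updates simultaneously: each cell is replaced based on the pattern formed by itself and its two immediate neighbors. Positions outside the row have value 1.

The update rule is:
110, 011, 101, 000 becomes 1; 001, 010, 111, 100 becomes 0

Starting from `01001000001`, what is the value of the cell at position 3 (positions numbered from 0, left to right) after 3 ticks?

0

10000011101
10111010111
11101101100
position 3 holds 0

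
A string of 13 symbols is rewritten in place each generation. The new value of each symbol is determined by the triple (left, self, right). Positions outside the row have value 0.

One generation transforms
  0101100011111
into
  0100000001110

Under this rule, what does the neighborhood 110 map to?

0

At position 4 the neighborhood is 110; the next row has 0 there.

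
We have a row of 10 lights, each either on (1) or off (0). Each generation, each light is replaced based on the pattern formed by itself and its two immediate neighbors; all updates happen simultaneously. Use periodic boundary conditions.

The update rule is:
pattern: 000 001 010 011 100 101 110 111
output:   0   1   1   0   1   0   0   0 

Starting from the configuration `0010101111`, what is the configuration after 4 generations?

1110100000
0000110001
1001001011
0111111000

0111111000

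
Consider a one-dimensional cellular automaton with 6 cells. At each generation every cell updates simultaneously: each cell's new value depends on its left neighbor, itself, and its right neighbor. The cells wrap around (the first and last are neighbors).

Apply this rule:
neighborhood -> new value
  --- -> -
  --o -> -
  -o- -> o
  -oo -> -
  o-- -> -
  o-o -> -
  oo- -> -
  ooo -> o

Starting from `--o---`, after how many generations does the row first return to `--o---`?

--o---

1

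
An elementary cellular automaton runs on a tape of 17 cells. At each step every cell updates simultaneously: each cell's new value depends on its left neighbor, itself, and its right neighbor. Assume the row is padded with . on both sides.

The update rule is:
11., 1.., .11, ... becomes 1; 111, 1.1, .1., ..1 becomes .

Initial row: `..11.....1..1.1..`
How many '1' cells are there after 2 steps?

8

1.111111..1....11
..1....11..111.11
count of 1: 8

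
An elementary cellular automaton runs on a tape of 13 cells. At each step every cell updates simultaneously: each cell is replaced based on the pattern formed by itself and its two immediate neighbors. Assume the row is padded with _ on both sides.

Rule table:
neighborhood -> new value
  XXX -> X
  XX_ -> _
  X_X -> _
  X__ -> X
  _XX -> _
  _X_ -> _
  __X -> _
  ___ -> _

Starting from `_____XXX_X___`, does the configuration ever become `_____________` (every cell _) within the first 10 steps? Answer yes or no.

step 1: ______X___X__
step 2: _______X___X_
step 3: ________X___X
step 4: _________X___
step 5: __________X__
step 6: ___________X_
step 7: ____________X
step 8: _____________
all cells are _ at step 8

yes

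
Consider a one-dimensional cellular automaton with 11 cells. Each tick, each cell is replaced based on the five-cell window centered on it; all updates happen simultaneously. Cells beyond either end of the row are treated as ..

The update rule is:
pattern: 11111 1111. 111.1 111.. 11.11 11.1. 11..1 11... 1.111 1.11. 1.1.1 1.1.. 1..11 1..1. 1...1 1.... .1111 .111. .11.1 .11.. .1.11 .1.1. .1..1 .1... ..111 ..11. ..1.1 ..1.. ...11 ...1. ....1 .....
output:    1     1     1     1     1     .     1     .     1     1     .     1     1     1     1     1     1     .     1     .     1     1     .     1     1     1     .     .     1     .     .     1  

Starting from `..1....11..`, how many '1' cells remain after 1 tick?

...11.11..1
count of 1: 5

5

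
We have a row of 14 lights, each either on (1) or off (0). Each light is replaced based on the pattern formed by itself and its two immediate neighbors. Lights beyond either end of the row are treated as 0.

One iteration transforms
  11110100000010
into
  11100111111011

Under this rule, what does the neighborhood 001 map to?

At position 11 the neighborhood is 001; the next row has 0 there.

0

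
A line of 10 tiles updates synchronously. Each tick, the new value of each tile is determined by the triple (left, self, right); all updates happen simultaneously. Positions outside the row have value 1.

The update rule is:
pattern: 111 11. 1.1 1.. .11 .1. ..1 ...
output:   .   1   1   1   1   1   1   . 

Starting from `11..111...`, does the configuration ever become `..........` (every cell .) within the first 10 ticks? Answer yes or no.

no

.1111.11.1
11..111111
.1111.....
11..11...1
.111111.11
11....111.
.11..11.11
111111111.
........11
1......11.
tick 10 is 1......11., still not uniform .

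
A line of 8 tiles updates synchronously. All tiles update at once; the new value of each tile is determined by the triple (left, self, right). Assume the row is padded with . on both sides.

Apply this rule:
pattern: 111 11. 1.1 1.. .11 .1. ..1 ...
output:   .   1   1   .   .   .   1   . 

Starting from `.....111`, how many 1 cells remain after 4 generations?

generation 1: ....1..1
generation 2: ...1..1.
generation 3: ..1..1..
generation 4: .1..1...
count of 1: 2

2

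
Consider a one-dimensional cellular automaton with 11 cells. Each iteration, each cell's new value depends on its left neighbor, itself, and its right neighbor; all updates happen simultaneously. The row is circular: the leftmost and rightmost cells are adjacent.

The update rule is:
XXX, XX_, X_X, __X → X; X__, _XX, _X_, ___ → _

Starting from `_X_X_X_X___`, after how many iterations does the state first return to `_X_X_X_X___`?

11

X_X_X_X____
_X_X_X____X
X_X_X____X_
_X_X____X_X
X_X____X_X_
_X____X_X_X
X____X_X_X_
____X_X_X_X
___X_X_X_X_
__X_X_X_X__
_X_X_X_X___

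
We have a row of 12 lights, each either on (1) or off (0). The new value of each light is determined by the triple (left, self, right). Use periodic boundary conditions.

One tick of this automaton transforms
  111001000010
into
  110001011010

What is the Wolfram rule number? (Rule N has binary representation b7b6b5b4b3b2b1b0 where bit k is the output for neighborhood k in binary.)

141

position 1: 111 → 1  (bit 7 = 1)
position 2: 110 → 0  (bit 6 = 0)
position 11: 101 → 0  (bit 5 = 0)
position 3: 100 → 0  (bit 4 = 0)
position 0: 011 → 1  (bit 3 = 1)
position 5: 010 → 1  (bit 2 = 1)
position 4: 001 → 0  (bit 1 = 0)
position 7: 000 → 1  (bit 0 = 1)
bits b7..b0 = 10001101 = 141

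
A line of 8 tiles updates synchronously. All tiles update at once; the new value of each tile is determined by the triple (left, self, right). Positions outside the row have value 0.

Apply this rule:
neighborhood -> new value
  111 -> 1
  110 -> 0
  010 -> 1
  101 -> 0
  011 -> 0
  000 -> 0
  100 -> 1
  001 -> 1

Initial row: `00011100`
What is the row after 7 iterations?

00100000

00101010
01101011
10001000
11011100
00001010
00011011
00100000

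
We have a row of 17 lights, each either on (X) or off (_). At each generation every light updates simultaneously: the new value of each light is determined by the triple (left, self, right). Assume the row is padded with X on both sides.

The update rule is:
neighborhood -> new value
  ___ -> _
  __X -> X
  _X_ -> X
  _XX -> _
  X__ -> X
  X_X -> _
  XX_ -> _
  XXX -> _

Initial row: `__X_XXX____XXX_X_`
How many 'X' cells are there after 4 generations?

4

XXX____X__X____X_
___X__XXXXXX__XX_
X_XXXX______XX___
______X____X__X_X
count of X: 4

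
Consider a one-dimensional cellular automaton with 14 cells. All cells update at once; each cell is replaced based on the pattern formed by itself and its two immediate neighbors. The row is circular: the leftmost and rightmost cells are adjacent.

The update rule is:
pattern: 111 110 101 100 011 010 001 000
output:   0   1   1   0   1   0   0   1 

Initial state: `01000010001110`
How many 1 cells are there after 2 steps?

step 1: 00011000101010
step 2: 11011010010100
count of 1: 7

7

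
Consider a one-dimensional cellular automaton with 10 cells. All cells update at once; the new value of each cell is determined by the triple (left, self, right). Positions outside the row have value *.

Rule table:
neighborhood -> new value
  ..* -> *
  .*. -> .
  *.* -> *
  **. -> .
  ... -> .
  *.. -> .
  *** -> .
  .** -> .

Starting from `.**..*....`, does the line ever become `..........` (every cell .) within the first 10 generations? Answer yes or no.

no

generation 1: *...*....*
generation 2: ...*....*.
generation 3: ..*....*.*
generation 4: .*....*.*.
generation 5: *....*.*.*
generation 6: ....*.*.*.
generation 7: ...*.*.*.*
generation 8: ..*.*.*.*.
generation 9: .*.*.*.*.*
generation 10: *.*.*.*.*.
generation 10 is *.*.*.*.*., still not uniform .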